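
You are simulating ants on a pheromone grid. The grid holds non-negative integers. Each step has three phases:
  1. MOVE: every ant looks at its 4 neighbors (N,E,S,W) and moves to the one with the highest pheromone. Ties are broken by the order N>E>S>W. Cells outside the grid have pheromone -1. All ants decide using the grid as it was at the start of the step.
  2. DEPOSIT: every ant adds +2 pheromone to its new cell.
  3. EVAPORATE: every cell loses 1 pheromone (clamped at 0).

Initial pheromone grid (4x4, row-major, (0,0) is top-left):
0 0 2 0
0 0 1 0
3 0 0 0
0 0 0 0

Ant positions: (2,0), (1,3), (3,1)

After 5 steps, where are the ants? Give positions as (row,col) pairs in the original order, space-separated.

Step 1: ant0:(2,0)->N->(1,0) | ant1:(1,3)->W->(1,2) | ant2:(3,1)->N->(2,1)
  grid max=2 at (1,2)
Step 2: ant0:(1,0)->S->(2,0) | ant1:(1,2)->N->(0,2) | ant2:(2,1)->W->(2,0)
  grid max=5 at (2,0)
Step 3: ant0:(2,0)->N->(1,0) | ant1:(0,2)->S->(1,2) | ant2:(2,0)->N->(1,0)
  grid max=4 at (2,0)
Step 4: ant0:(1,0)->S->(2,0) | ant1:(1,2)->N->(0,2) | ant2:(1,0)->S->(2,0)
  grid max=7 at (2,0)
Step 5: ant0:(2,0)->N->(1,0) | ant1:(0,2)->S->(1,2) | ant2:(2,0)->N->(1,0)
  grid max=6 at (2,0)

(1,0) (1,2) (1,0)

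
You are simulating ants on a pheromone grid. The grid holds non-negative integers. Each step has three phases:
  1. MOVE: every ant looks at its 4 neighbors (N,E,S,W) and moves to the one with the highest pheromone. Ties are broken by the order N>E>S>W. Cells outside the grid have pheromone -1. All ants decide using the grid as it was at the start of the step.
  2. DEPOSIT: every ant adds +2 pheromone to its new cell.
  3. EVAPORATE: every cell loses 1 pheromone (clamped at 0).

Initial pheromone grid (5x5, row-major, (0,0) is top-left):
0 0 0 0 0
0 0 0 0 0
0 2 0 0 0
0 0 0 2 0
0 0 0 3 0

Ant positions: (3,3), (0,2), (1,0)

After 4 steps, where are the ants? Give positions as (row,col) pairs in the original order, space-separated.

Step 1: ant0:(3,3)->S->(4,3) | ant1:(0,2)->E->(0,3) | ant2:(1,0)->N->(0,0)
  grid max=4 at (4,3)
Step 2: ant0:(4,3)->N->(3,3) | ant1:(0,3)->E->(0,4) | ant2:(0,0)->E->(0,1)
  grid max=3 at (4,3)
Step 3: ant0:(3,3)->S->(4,3) | ant1:(0,4)->S->(1,4) | ant2:(0,1)->E->(0,2)
  grid max=4 at (4,3)
Step 4: ant0:(4,3)->N->(3,3) | ant1:(1,4)->N->(0,4) | ant2:(0,2)->E->(0,3)
  grid max=3 at (4,3)

(3,3) (0,4) (0,3)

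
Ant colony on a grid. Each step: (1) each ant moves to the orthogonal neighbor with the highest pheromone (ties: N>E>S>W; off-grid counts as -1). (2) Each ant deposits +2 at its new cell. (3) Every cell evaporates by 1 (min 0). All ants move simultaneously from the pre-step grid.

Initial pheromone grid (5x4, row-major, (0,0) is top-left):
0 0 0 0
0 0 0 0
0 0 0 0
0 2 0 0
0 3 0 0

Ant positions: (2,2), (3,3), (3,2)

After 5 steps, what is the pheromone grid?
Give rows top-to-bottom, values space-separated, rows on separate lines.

After step 1: ants at (1,2),(2,3),(3,1)
  0 0 0 0
  0 0 1 0
  0 0 0 1
  0 3 0 0
  0 2 0 0
After step 2: ants at (0,2),(1,3),(4,1)
  0 0 1 0
  0 0 0 1
  0 0 0 0
  0 2 0 0
  0 3 0 0
After step 3: ants at (0,3),(0,3),(3,1)
  0 0 0 3
  0 0 0 0
  0 0 0 0
  0 3 0 0
  0 2 0 0
After step 4: ants at (1,3),(1,3),(4,1)
  0 0 0 2
  0 0 0 3
  0 0 0 0
  0 2 0 0
  0 3 0 0
After step 5: ants at (0,3),(0,3),(3,1)
  0 0 0 5
  0 0 0 2
  0 0 0 0
  0 3 0 0
  0 2 0 0

0 0 0 5
0 0 0 2
0 0 0 0
0 3 0 0
0 2 0 0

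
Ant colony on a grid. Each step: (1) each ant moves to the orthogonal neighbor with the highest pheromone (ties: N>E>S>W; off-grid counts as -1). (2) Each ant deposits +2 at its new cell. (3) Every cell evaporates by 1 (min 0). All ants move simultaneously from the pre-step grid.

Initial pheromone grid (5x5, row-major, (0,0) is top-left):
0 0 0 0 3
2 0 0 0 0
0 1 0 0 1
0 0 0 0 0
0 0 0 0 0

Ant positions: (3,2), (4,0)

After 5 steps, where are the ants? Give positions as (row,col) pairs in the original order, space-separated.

Step 1: ant0:(3,2)->N->(2,2) | ant1:(4,0)->N->(3,0)
  grid max=2 at (0,4)
Step 2: ant0:(2,2)->N->(1,2) | ant1:(3,0)->N->(2,0)
  grid max=1 at (0,4)
Step 3: ant0:(1,2)->N->(0,2) | ant1:(2,0)->N->(1,0)
  grid max=1 at (0,2)
Step 4: ant0:(0,2)->E->(0,3) | ant1:(1,0)->N->(0,0)
  grid max=1 at (0,0)
Step 5: ant0:(0,3)->E->(0,4) | ant1:(0,0)->E->(0,1)
  grid max=1 at (0,1)

(0,4) (0,1)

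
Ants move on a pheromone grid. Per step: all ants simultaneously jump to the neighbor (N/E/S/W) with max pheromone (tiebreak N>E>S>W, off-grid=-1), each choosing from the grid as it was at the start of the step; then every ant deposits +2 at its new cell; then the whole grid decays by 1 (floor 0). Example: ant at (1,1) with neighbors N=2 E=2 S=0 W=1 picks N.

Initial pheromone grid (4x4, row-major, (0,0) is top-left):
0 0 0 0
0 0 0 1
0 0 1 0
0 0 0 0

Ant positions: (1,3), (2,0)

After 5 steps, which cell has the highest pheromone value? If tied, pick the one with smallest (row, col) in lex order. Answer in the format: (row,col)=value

Answer: (0,3)=3

Derivation:
Step 1: ant0:(1,3)->N->(0,3) | ant1:(2,0)->N->(1,0)
  grid max=1 at (0,3)
Step 2: ant0:(0,3)->S->(1,3) | ant1:(1,0)->N->(0,0)
  grid max=1 at (0,0)
Step 3: ant0:(1,3)->N->(0,3) | ant1:(0,0)->E->(0,1)
  grid max=1 at (0,1)
Step 4: ant0:(0,3)->S->(1,3) | ant1:(0,1)->E->(0,2)
  grid max=1 at (0,2)
Step 5: ant0:(1,3)->N->(0,3) | ant1:(0,2)->E->(0,3)
  grid max=3 at (0,3)
Final grid:
  0 0 0 3
  0 0 0 0
  0 0 0 0
  0 0 0 0
Max pheromone 3 at (0,3)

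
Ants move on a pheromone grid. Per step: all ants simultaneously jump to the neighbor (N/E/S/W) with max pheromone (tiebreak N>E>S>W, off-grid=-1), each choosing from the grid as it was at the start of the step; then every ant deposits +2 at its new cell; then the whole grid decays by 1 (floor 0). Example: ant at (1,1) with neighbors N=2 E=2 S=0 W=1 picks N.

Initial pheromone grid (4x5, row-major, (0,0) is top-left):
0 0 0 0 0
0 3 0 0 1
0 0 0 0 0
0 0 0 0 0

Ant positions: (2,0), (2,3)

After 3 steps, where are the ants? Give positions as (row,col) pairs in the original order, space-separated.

Step 1: ant0:(2,0)->N->(1,0) | ant1:(2,3)->N->(1,3)
  grid max=2 at (1,1)
Step 2: ant0:(1,0)->E->(1,1) | ant1:(1,3)->N->(0,3)
  grid max=3 at (1,1)
Step 3: ant0:(1,1)->N->(0,1) | ant1:(0,3)->E->(0,4)
  grid max=2 at (1,1)

(0,1) (0,4)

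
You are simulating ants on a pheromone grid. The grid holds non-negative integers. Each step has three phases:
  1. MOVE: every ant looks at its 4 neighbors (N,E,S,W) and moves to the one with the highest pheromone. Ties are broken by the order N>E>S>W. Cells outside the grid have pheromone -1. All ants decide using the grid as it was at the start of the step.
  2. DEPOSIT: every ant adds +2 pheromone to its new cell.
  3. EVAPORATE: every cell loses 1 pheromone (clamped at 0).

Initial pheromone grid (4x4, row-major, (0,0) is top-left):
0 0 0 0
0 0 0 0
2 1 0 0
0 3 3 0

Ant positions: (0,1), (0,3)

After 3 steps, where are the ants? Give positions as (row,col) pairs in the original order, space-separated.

Step 1: ant0:(0,1)->E->(0,2) | ant1:(0,3)->S->(1,3)
  grid max=2 at (3,1)
Step 2: ant0:(0,2)->E->(0,3) | ant1:(1,3)->N->(0,3)
  grid max=3 at (0,3)
Step 3: ant0:(0,3)->S->(1,3) | ant1:(0,3)->S->(1,3)
  grid max=3 at (1,3)

(1,3) (1,3)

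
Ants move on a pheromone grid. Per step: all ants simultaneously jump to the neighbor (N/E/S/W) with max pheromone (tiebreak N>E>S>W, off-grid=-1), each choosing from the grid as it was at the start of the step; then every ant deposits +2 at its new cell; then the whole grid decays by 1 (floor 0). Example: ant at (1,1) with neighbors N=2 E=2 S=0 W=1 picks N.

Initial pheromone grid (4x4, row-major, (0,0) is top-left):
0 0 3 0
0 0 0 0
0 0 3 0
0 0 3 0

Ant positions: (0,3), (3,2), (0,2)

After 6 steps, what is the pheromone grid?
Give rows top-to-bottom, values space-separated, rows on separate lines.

After step 1: ants at (0,2),(2,2),(0,3)
  0 0 4 1
  0 0 0 0
  0 0 4 0
  0 0 2 0
After step 2: ants at (0,3),(3,2),(0,2)
  0 0 5 2
  0 0 0 0
  0 0 3 0
  0 0 3 0
After step 3: ants at (0,2),(2,2),(0,3)
  0 0 6 3
  0 0 0 0
  0 0 4 0
  0 0 2 0
After step 4: ants at (0,3),(3,2),(0,2)
  0 0 7 4
  0 0 0 0
  0 0 3 0
  0 0 3 0
After step 5: ants at (0,2),(2,2),(0,3)
  0 0 8 5
  0 0 0 0
  0 0 4 0
  0 0 2 0
After step 6: ants at (0,3),(3,2),(0,2)
  0 0 9 6
  0 0 0 0
  0 0 3 0
  0 0 3 0

0 0 9 6
0 0 0 0
0 0 3 0
0 0 3 0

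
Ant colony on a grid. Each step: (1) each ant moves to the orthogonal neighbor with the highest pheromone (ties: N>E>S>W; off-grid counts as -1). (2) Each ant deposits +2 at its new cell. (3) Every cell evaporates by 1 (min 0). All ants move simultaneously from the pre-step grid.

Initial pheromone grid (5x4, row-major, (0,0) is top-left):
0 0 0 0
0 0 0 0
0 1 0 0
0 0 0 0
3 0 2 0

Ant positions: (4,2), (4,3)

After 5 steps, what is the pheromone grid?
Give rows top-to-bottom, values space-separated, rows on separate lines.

After step 1: ants at (3,2),(4,2)
  0 0 0 0
  0 0 0 0
  0 0 0 0
  0 0 1 0
  2 0 3 0
After step 2: ants at (4,2),(3,2)
  0 0 0 0
  0 0 0 0
  0 0 0 0
  0 0 2 0
  1 0 4 0
After step 3: ants at (3,2),(4,2)
  0 0 0 0
  0 0 0 0
  0 0 0 0
  0 0 3 0
  0 0 5 0
After step 4: ants at (4,2),(3,2)
  0 0 0 0
  0 0 0 0
  0 0 0 0
  0 0 4 0
  0 0 6 0
After step 5: ants at (3,2),(4,2)
  0 0 0 0
  0 0 0 0
  0 0 0 0
  0 0 5 0
  0 0 7 0

0 0 0 0
0 0 0 0
0 0 0 0
0 0 5 0
0 0 7 0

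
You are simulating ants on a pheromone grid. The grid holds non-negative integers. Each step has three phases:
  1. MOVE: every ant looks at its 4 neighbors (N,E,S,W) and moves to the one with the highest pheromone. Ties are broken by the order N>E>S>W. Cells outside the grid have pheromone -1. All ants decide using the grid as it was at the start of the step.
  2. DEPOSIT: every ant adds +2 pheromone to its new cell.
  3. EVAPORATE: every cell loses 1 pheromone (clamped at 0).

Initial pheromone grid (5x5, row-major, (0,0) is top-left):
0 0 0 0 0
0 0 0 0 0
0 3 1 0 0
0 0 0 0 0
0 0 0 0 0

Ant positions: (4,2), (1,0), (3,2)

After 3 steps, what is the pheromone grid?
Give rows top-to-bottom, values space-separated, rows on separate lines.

After step 1: ants at (3,2),(0,0),(2,2)
  1 0 0 0 0
  0 0 0 0 0
  0 2 2 0 0
  0 0 1 0 0
  0 0 0 0 0
After step 2: ants at (2,2),(0,1),(2,1)
  0 1 0 0 0
  0 0 0 0 0
  0 3 3 0 0
  0 0 0 0 0
  0 0 0 0 0
After step 3: ants at (2,1),(0,2),(2,2)
  0 0 1 0 0
  0 0 0 0 0
  0 4 4 0 0
  0 0 0 0 0
  0 0 0 0 0

0 0 1 0 0
0 0 0 0 0
0 4 4 0 0
0 0 0 0 0
0 0 0 0 0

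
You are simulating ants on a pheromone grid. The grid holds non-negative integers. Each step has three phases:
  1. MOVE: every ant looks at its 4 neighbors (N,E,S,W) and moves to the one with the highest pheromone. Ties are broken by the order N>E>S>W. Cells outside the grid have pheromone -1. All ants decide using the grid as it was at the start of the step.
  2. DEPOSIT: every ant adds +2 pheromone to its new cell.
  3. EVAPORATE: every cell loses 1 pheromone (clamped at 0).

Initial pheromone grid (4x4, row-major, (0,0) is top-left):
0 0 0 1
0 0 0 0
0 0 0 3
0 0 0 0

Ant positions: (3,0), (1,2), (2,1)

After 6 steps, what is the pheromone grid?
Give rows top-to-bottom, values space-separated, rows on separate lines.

After step 1: ants at (2,0),(0,2),(1,1)
  0 0 1 0
  0 1 0 0
  1 0 0 2
  0 0 0 0
After step 2: ants at (1,0),(0,3),(0,1)
  0 1 0 1
  1 0 0 0
  0 0 0 1
  0 0 0 0
After step 3: ants at (0,0),(1,3),(0,2)
  1 0 1 0
  0 0 0 1
  0 0 0 0
  0 0 0 0
After step 4: ants at (0,1),(0,3),(0,3)
  0 1 0 3
  0 0 0 0
  0 0 0 0
  0 0 0 0
After step 5: ants at (0,2),(1,3),(1,3)
  0 0 1 2
  0 0 0 3
  0 0 0 0
  0 0 0 0
After step 6: ants at (0,3),(0,3),(0,3)
  0 0 0 7
  0 0 0 2
  0 0 0 0
  0 0 0 0

0 0 0 7
0 0 0 2
0 0 0 0
0 0 0 0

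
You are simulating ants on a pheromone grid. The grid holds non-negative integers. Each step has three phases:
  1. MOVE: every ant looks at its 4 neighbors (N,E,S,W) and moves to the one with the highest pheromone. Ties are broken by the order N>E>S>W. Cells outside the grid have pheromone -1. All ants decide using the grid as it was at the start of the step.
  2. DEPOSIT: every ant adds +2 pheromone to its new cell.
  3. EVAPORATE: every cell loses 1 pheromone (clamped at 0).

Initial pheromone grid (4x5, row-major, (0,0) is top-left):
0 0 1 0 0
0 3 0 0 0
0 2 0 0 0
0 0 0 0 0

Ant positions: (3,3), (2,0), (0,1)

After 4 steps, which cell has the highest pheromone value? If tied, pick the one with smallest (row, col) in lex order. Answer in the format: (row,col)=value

Answer: (1,1)=7

Derivation:
Step 1: ant0:(3,3)->N->(2,3) | ant1:(2,0)->E->(2,1) | ant2:(0,1)->S->(1,1)
  grid max=4 at (1,1)
Step 2: ant0:(2,3)->N->(1,3) | ant1:(2,1)->N->(1,1) | ant2:(1,1)->S->(2,1)
  grid max=5 at (1,1)
Step 3: ant0:(1,3)->N->(0,3) | ant1:(1,1)->S->(2,1) | ant2:(2,1)->N->(1,1)
  grid max=6 at (1,1)
Step 4: ant0:(0,3)->E->(0,4) | ant1:(2,1)->N->(1,1) | ant2:(1,1)->S->(2,1)
  grid max=7 at (1,1)
Final grid:
  0 0 0 0 1
  0 7 0 0 0
  0 6 0 0 0
  0 0 0 0 0
Max pheromone 7 at (1,1)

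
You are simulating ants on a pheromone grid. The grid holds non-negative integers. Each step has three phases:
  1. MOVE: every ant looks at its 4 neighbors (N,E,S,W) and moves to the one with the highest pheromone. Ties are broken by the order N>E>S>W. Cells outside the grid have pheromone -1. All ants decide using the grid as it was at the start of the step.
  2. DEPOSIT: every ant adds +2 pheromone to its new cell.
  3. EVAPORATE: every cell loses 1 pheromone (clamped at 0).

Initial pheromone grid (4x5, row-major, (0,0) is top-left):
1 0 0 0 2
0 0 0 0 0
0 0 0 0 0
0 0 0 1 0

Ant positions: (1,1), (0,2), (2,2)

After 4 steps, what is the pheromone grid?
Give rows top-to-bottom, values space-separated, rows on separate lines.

After step 1: ants at (0,1),(0,3),(1,2)
  0 1 0 1 1
  0 0 1 0 0
  0 0 0 0 0
  0 0 0 0 0
After step 2: ants at (0,2),(0,4),(0,2)
  0 0 3 0 2
  0 0 0 0 0
  0 0 0 0 0
  0 0 0 0 0
After step 3: ants at (0,3),(1,4),(0,3)
  0 0 2 3 1
  0 0 0 0 1
  0 0 0 0 0
  0 0 0 0 0
After step 4: ants at (0,2),(0,4),(0,2)
  0 0 5 2 2
  0 0 0 0 0
  0 0 0 0 0
  0 0 0 0 0

0 0 5 2 2
0 0 0 0 0
0 0 0 0 0
0 0 0 0 0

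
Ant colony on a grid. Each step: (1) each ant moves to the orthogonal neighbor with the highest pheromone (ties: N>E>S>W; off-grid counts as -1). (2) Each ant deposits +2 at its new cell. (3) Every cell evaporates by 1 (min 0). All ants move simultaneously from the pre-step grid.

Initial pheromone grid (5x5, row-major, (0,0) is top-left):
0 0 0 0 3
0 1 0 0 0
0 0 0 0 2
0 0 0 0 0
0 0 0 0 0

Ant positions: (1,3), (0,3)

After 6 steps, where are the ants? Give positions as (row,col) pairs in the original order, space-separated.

Step 1: ant0:(1,3)->N->(0,3) | ant1:(0,3)->E->(0,4)
  grid max=4 at (0,4)
Step 2: ant0:(0,3)->E->(0,4) | ant1:(0,4)->W->(0,3)
  grid max=5 at (0,4)
Step 3: ant0:(0,4)->W->(0,3) | ant1:(0,3)->E->(0,4)
  grid max=6 at (0,4)
Step 4: ant0:(0,3)->E->(0,4) | ant1:(0,4)->W->(0,3)
  grid max=7 at (0,4)
Step 5: ant0:(0,4)->W->(0,3) | ant1:(0,3)->E->(0,4)
  grid max=8 at (0,4)
Step 6: ant0:(0,3)->E->(0,4) | ant1:(0,4)->W->(0,3)
  grid max=9 at (0,4)

(0,4) (0,3)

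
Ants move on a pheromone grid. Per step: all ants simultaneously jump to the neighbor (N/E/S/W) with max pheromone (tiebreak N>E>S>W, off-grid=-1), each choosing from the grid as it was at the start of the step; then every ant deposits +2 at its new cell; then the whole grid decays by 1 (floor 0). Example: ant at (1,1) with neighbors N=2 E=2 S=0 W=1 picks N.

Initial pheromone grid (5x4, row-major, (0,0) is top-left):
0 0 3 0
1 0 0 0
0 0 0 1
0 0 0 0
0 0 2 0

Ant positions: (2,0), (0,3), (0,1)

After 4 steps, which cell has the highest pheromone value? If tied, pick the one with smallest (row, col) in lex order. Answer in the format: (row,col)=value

Step 1: ant0:(2,0)->N->(1,0) | ant1:(0,3)->W->(0,2) | ant2:(0,1)->E->(0,2)
  grid max=6 at (0,2)
Step 2: ant0:(1,0)->N->(0,0) | ant1:(0,2)->E->(0,3) | ant2:(0,2)->E->(0,3)
  grid max=5 at (0,2)
Step 3: ant0:(0,0)->S->(1,0) | ant1:(0,3)->W->(0,2) | ant2:(0,3)->W->(0,2)
  grid max=8 at (0,2)
Step 4: ant0:(1,0)->N->(0,0) | ant1:(0,2)->E->(0,3) | ant2:(0,2)->E->(0,3)
  grid max=7 at (0,2)
Final grid:
  1 0 7 5
  1 0 0 0
  0 0 0 0
  0 0 0 0
  0 0 0 0
Max pheromone 7 at (0,2)

Answer: (0,2)=7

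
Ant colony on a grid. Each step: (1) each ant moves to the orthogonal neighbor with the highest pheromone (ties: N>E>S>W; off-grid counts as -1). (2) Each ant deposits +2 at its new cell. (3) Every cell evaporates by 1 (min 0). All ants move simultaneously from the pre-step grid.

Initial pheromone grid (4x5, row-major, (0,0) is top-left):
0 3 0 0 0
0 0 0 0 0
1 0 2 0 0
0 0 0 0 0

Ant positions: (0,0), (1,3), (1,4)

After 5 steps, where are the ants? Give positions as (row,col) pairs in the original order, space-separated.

Step 1: ant0:(0,0)->E->(0,1) | ant1:(1,3)->N->(0,3) | ant2:(1,4)->N->(0,4)
  grid max=4 at (0,1)
Step 2: ant0:(0,1)->E->(0,2) | ant1:(0,3)->E->(0,4) | ant2:(0,4)->W->(0,3)
  grid max=3 at (0,1)
Step 3: ant0:(0,2)->W->(0,1) | ant1:(0,4)->W->(0,3) | ant2:(0,3)->E->(0,4)
  grid max=4 at (0,1)
Step 4: ant0:(0,1)->E->(0,2) | ant1:(0,3)->E->(0,4) | ant2:(0,4)->W->(0,3)
  grid max=4 at (0,3)
Step 5: ant0:(0,2)->E->(0,3) | ant1:(0,4)->W->(0,3) | ant2:(0,3)->E->(0,4)
  grid max=7 at (0,3)

(0,3) (0,3) (0,4)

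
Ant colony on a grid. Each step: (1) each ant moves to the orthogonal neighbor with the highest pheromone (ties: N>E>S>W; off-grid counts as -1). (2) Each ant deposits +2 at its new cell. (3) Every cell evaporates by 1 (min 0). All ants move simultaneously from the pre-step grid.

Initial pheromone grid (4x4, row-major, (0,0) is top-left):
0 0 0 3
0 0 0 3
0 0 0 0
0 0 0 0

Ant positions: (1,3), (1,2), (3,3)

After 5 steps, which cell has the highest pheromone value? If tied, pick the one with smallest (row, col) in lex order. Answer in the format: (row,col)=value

Answer: (0,3)=12

Derivation:
Step 1: ant0:(1,3)->N->(0,3) | ant1:(1,2)->E->(1,3) | ant2:(3,3)->N->(2,3)
  grid max=4 at (0,3)
Step 2: ant0:(0,3)->S->(1,3) | ant1:(1,3)->N->(0,3) | ant2:(2,3)->N->(1,3)
  grid max=7 at (1,3)
Step 3: ant0:(1,3)->N->(0,3) | ant1:(0,3)->S->(1,3) | ant2:(1,3)->N->(0,3)
  grid max=8 at (0,3)
Step 4: ant0:(0,3)->S->(1,3) | ant1:(1,3)->N->(0,3) | ant2:(0,3)->S->(1,3)
  grid max=11 at (1,3)
Step 5: ant0:(1,3)->N->(0,3) | ant1:(0,3)->S->(1,3) | ant2:(1,3)->N->(0,3)
  grid max=12 at (0,3)
Final grid:
  0 0 0 12
  0 0 0 12
  0 0 0 0
  0 0 0 0
Max pheromone 12 at (0,3)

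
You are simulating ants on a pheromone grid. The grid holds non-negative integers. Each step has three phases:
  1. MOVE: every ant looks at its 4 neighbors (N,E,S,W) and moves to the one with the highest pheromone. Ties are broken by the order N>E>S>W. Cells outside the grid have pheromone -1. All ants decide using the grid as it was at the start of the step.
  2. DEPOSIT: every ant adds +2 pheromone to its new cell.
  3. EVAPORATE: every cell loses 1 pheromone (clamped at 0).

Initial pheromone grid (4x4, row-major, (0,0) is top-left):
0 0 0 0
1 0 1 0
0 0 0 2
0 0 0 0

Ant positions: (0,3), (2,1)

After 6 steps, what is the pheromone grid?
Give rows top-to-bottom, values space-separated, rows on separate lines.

After step 1: ants at (1,3),(1,1)
  0 0 0 0
  0 1 0 1
  0 0 0 1
  0 0 0 0
After step 2: ants at (2,3),(0,1)
  0 1 0 0
  0 0 0 0
  0 0 0 2
  0 0 0 0
After step 3: ants at (1,3),(0,2)
  0 0 1 0
  0 0 0 1
  0 0 0 1
  0 0 0 0
After step 4: ants at (2,3),(0,3)
  0 0 0 1
  0 0 0 0
  0 0 0 2
  0 0 0 0
After step 5: ants at (1,3),(1,3)
  0 0 0 0
  0 0 0 3
  0 0 0 1
  0 0 0 0
After step 6: ants at (2,3),(2,3)
  0 0 0 0
  0 0 0 2
  0 0 0 4
  0 0 0 0

0 0 0 0
0 0 0 2
0 0 0 4
0 0 0 0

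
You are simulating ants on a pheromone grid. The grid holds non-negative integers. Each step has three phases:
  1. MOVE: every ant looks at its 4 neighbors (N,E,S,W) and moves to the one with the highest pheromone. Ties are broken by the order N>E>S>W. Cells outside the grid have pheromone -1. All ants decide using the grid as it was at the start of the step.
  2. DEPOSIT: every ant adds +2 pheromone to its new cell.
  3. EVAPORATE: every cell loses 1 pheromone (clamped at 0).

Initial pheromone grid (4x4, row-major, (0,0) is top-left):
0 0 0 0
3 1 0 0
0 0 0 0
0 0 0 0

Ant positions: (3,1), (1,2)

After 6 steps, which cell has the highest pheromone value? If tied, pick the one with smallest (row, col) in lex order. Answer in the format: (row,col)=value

Step 1: ant0:(3,1)->N->(2,1) | ant1:(1,2)->W->(1,1)
  grid max=2 at (1,0)
Step 2: ant0:(2,1)->N->(1,1) | ant1:(1,1)->W->(1,0)
  grid max=3 at (1,0)
Step 3: ant0:(1,1)->W->(1,0) | ant1:(1,0)->E->(1,1)
  grid max=4 at (1,0)
Step 4: ant0:(1,0)->E->(1,1) | ant1:(1,1)->W->(1,0)
  grid max=5 at (1,0)
Step 5: ant0:(1,1)->W->(1,0) | ant1:(1,0)->E->(1,1)
  grid max=6 at (1,0)
Step 6: ant0:(1,0)->E->(1,1) | ant1:(1,1)->W->(1,0)
  grid max=7 at (1,0)
Final grid:
  0 0 0 0
  7 7 0 0
  0 0 0 0
  0 0 0 0
Max pheromone 7 at (1,0)

Answer: (1,0)=7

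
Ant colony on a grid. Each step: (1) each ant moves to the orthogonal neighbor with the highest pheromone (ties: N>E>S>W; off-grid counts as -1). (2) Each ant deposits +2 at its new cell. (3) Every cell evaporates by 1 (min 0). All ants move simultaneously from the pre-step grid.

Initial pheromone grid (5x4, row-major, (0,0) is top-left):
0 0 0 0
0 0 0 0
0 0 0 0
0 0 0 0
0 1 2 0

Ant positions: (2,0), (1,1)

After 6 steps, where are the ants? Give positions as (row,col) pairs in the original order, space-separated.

Step 1: ant0:(2,0)->N->(1,0) | ant1:(1,1)->N->(0,1)
  grid max=1 at (0,1)
Step 2: ant0:(1,0)->N->(0,0) | ant1:(0,1)->E->(0,2)
  grid max=1 at (0,0)
Step 3: ant0:(0,0)->E->(0,1) | ant1:(0,2)->E->(0,3)
  grid max=1 at (0,1)
Step 4: ant0:(0,1)->E->(0,2) | ant1:(0,3)->S->(1,3)
  grid max=1 at (0,2)
Step 5: ant0:(0,2)->E->(0,3) | ant1:(1,3)->N->(0,3)
  grid max=3 at (0,3)
Step 6: ant0:(0,3)->S->(1,3) | ant1:(0,3)->S->(1,3)
  grid max=3 at (1,3)

(1,3) (1,3)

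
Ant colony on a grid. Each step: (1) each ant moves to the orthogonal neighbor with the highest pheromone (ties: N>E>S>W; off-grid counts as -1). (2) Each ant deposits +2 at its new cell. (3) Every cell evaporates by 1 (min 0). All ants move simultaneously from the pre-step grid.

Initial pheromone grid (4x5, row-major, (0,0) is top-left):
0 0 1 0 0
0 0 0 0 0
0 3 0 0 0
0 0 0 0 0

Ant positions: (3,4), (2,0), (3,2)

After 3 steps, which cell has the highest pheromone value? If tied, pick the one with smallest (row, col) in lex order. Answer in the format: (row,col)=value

Step 1: ant0:(3,4)->N->(2,4) | ant1:(2,0)->E->(2,1) | ant2:(3,2)->N->(2,2)
  grid max=4 at (2,1)
Step 2: ant0:(2,4)->N->(1,4) | ant1:(2,1)->E->(2,2) | ant2:(2,2)->W->(2,1)
  grid max=5 at (2,1)
Step 3: ant0:(1,4)->N->(0,4) | ant1:(2,2)->W->(2,1) | ant2:(2,1)->E->(2,2)
  grid max=6 at (2,1)
Final grid:
  0 0 0 0 1
  0 0 0 0 0
  0 6 3 0 0
  0 0 0 0 0
Max pheromone 6 at (2,1)

Answer: (2,1)=6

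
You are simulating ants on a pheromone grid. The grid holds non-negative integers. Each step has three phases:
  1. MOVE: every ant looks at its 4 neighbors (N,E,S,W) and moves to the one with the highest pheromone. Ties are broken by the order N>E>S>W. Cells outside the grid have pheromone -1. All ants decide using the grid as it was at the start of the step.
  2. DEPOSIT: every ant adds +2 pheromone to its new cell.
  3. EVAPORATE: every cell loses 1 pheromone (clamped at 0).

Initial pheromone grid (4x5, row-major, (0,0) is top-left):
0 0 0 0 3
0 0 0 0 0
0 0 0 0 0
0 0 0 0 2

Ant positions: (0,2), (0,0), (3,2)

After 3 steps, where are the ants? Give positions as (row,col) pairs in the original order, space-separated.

Step 1: ant0:(0,2)->E->(0,3) | ant1:(0,0)->E->(0,1) | ant2:(3,2)->N->(2,2)
  grid max=2 at (0,4)
Step 2: ant0:(0,3)->E->(0,4) | ant1:(0,1)->E->(0,2) | ant2:(2,2)->N->(1,2)
  grid max=3 at (0,4)
Step 3: ant0:(0,4)->S->(1,4) | ant1:(0,2)->S->(1,2) | ant2:(1,2)->N->(0,2)
  grid max=2 at (0,2)

(1,4) (1,2) (0,2)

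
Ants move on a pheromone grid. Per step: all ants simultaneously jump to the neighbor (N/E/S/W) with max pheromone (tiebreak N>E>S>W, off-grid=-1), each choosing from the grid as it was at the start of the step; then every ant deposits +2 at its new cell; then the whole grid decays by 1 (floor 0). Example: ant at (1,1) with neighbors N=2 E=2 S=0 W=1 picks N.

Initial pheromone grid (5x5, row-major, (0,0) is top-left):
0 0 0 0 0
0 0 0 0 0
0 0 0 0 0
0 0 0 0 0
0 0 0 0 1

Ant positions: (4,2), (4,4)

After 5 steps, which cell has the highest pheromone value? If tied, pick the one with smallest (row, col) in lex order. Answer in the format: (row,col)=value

Answer: (0,3)=1

Derivation:
Step 1: ant0:(4,2)->N->(3,2) | ant1:(4,4)->N->(3,4)
  grid max=1 at (3,2)
Step 2: ant0:(3,2)->N->(2,2) | ant1:(3,4)->N->(2,4)
  grid max=1 at (2,2)
Step 3: ant0:(2,2)->N->(1,2) | ant1:(2,4)->N->(1,4)
  grid max=1 at (1,2)
Step 4: ant0:(1,2)->N->(0,2) | ant1:(1,4)->N->(0,4)
  grid max=1 at (0,2)
Step 5: ant0:(0,2)->E->(0,3) | ant1:(0,4)->S->(1,4)
  grid max=1 at (0,3)
Final grid:
  0 0 0 1 0
  0 0 0 0 1
  0 0 0 0 0
  0 0 0 0 0
  0 0 0 0 0
Max pheromone 1 at (0,3)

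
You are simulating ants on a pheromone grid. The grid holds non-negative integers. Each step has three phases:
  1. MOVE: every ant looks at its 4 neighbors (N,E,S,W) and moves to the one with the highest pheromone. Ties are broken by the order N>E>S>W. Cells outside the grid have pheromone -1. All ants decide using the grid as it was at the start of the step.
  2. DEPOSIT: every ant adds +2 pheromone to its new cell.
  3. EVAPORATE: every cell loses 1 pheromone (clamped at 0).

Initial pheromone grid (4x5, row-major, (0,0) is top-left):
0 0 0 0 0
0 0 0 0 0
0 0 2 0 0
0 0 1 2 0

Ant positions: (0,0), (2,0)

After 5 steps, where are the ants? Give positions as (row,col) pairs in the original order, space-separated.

Step 1: ant0:(0,0)->E->(0,1) | ant1:(2,0)->N->(1,0)
  grid max=1 at (0,1)
Step 2: ant0:(0,1)->E->(0,2) | ant1:(1,0)->N->(0,0)
  grid max=1 at (0,0)
Step 3: ant0:(0,2)->E->(0,3) | ant1:(0,0)->E->(0,1)
  grid max=1 at (0,1)
Step 4: ant0:(0,3)->E->(0,4) | ant1:(0,1)->E->(0,2)
  grid max=1 at (0,2)
Step 5: ant0:(0,4)->S->(1,4) | ant1:(0,2)->E->(0,3)
  grid max=1 at (0,3)

(1,4) (0,3)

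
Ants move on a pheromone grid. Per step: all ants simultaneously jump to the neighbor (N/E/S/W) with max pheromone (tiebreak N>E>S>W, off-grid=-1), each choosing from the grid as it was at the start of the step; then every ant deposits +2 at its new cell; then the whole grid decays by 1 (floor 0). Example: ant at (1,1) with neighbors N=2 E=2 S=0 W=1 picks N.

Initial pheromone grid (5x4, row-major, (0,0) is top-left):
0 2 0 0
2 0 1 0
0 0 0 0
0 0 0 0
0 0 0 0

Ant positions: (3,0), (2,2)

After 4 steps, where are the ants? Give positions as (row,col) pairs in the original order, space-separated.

Step 1: ant0:(3,0)->N->(2,0) | ant1:(2,2)->N->(1,2)
  grid max=2 at (1,2)
Step 2: ant0:(2,0)->N->(1,0) | ant1:(1,2)->N->(0,2)
  grid max=2 at (1,0)
Step 3: ant0:(1,0)->N->(0,0) | ant1:(0,2)->S->(1,2)
  grid max=2 at (1,2)
Step 4: ant0:(0,0)->S->(1,0) | ant1:(1,2)->N->(0,2)
  grid max=2 at (1,0)

(1,0) (0,2)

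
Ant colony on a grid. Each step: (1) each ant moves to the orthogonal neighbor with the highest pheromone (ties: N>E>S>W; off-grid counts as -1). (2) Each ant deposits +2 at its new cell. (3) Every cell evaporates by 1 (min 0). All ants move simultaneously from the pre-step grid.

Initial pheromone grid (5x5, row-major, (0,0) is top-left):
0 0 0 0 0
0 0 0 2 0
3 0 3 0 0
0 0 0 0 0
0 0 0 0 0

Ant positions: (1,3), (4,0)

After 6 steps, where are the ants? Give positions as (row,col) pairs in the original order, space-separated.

Step 1: ant0:(1,3)->N->(0,3) | ant1:(4,0)->N->(3,0)
  grid max=2 at (2,0)
Step 2: ant0:(0,3)->S->(1,3) | ant1:(3,0)->N->(2,0)
  grid max=3 at (2,0)
Step 3: ant0:(1,3)->N->(0,3) | ant1:(2,0)->N->(1,0)
  grid max=2 at (2,0)
Step 4: ant0:(0,3)->S->(1,3) | ant1:(1,0)->S->(2,0)
  grid max=3 at (2,0)
Step 5: ant0:(1,3)->N->(0,3) | ant1:(2,0)->N->(1,0)
  grid max=2 at (2,0)
Step 6: ant0:(0,3)->S->(1,3) | ant1:(1,0)->S->(2,0)
  grid max=3 at (2,0)

(1,3) (2,0)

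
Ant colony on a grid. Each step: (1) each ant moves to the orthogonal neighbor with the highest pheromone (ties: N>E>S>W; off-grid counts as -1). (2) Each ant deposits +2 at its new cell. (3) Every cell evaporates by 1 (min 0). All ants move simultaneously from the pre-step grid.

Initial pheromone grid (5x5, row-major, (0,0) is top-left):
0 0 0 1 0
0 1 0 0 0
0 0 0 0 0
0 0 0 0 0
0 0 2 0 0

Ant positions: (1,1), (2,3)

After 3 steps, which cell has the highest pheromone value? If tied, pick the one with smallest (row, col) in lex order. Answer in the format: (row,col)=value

Step 1: ant0:(1,1)->N->(0,1) | ant1:(2,3)->N->(1,3)
  grid max=1 at (0,1)
Step 2: ant0:(0,1)->E->(0,2) | ant1:(1,3)->N->(0,3)
  grid max=1 at (0,2)
Step 3: ant0:(0,2)->E->(0,3) | ant1:(0,3)->W->(0,2)
  grid max=2 at (0,2)
Final grid:
  0 0 2 2 0
  0 0 0 0 0
  0 0 0 0 0
  0 0 0 0 0
  0 0 0 0 0
Max pheromone 2 at (0,2)

Answer: (0,2)=2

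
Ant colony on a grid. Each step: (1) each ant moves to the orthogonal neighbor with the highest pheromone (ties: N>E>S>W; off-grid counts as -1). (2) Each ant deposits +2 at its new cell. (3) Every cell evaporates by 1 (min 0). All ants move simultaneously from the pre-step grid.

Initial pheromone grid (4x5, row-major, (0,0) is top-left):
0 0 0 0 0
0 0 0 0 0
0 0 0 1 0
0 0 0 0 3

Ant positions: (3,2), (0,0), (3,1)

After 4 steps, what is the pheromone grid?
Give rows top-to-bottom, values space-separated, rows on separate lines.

After step 1: ants at (2,2),(0,1),(2,1)
  0 1 0 0 0
  0 0 0 0 0
  0 1 1 0 0
  0 0 0 0 2
After step 2: ants at (2,1),(0,2),(2,2)
  0 0 1 0 0
  0 0 0 0 0
  0 2 2 0 0
  0 0 0 0 1
After step 3: ants at (2,2),(0,3),(2,1)
  0 0 0 1 0
  0 0 0 0 0
  0 3 3 0 0
  0 0 0 0 0
After step 4: ants at (2,1),(0,4),(2,2)
  0 0 0 0 1
  0 0 0 0 0
  0 4 4 0 0
  0 0 0 0 0

0 0 0 0 1
0 0 0 0 0
0 4 4 0 0
0 0 0 0 0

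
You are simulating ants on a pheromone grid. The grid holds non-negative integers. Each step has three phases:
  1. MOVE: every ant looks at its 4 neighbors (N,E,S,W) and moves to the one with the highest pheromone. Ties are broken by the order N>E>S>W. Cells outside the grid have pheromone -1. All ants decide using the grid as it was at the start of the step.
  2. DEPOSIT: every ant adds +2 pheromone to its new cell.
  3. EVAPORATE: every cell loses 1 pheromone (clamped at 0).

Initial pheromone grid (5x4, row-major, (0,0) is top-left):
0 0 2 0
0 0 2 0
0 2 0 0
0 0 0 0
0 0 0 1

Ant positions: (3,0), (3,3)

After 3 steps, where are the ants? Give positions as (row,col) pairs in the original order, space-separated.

Step 1: ant0:(3,0)->N->(2,0) | ant1:(3,3)->S->(4,3)
  grid max=2 at (4,3)
Step 2: ant0:(2,0)->E->(2,1) | ant1:(4,3)->N->(3,3)
  grid max=2 at (2,1)
Step 3: ant0:(2,1)->N->(1,1) | ant1:(3,3)->S->(4,3)
  grid max=2 at (4,3)

(1,1) (4,3)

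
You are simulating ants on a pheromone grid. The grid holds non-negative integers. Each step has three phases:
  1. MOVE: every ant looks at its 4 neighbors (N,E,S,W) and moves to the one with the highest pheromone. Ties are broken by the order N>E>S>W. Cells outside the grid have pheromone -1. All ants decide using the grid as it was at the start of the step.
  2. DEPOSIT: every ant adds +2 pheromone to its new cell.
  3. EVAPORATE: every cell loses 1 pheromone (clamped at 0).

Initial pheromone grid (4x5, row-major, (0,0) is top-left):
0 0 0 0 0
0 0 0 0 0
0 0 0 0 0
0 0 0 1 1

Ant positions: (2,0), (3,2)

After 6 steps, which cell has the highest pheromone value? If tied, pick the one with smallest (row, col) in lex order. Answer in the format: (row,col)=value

Step 1: ant0:(2,0)->N->(1,0) | ant1:(3,2)->E->(3,3)
  grid max=2 at (3,3)
Step 2: ant0:(1,0)->N->(0,0) | ant1:(3,3)->N->(2,3)
  grid max=1 at (0,0)
Step 3: ant0:(0,0)->E->(0,1) | ant1:(2,3)->S->(3,3)
  grid max=2 at (3,3)
Step 4: ant0:(0,1)->E->(0,2) | ant1:(3,3)->N->(2,3)
  grid max=1 at (0,2)
Step 5: ant0:(0,2)->E->(0,3) | ant1:(2,3)->S->(3,3)
  grid max=2 at (3,3)
Step 6: ant0:(0,3)->E->(0,4) | ant1:(3,3)->N->(2,3)
  grid max=1 at (0,4)
Final grid:
  0 0 0 0 1
  0 0 0 0 0
  0 0 0 1 0
  0 0 0 1 0
Max pheromone 1 at (0,4)

Answer: (0,4)=1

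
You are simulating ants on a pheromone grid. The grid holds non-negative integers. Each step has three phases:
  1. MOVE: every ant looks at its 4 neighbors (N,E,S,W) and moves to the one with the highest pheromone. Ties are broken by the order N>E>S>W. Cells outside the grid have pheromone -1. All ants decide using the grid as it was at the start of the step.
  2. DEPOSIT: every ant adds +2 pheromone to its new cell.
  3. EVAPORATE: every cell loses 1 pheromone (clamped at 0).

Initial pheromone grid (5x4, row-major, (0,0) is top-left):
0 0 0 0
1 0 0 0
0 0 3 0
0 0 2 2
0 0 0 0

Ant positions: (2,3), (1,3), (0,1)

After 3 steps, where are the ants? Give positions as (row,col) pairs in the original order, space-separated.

Step 1: ant0:(2,3)->W->(2,2) | ant1:(1,3)->N->(0,3) | ant2:(0,1)->E->(0,2)
  grid max=4 at (2,2)
Step 2: ant0:(2,2)->S->(3,2) | ant1:(0,3)->W->(0,2) | ant2:(0,2)->E->(0,3)
  grid max=3 at (2,2)
Step 3: ant0:(3,2)->N->(2,2) | ant1:(0,2)->E->(0,3) | ant2:(0,3)->W->(0,2)
  grid max=4 at (2,2)

(2,2) (0,3) (0,2)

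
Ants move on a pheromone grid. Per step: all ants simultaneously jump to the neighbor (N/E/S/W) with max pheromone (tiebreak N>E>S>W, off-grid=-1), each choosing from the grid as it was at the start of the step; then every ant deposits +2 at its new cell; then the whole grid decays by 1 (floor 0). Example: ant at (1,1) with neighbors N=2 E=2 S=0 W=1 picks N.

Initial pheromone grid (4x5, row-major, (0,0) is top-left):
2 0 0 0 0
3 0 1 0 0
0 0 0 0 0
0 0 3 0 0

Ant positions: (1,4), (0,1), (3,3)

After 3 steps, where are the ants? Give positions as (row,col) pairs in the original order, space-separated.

Step 1: ant0:(1,4)->N->(0,4) | ant1:(0,1)->W->(0,0) | ant2:(3,3)->W->(3,2)
  grid max=4 at (3,2)
Step 2: ant0:(0,4)->S->(1,4) | ant1:(0,0)->S->(1,0) | ant2:(3,2)->N->(2,2)
  grid max=3 at (1,0)
Step 3: ant0:(1,4)->N->(0,4) | ant1:(1,0)->N->(0,0) | ant2:(2,2)->S->(3,2)
  grid max=4 at (3,2)

(0,4) (0,0) (3,2)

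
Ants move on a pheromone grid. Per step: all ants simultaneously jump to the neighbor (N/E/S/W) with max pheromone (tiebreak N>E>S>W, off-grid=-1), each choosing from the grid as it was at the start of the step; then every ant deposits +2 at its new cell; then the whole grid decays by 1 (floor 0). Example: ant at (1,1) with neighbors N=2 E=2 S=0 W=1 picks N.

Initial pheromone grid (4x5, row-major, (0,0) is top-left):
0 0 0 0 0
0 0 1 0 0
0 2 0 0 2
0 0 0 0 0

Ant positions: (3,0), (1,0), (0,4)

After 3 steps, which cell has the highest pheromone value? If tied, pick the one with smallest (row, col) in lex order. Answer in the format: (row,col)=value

Answer: (0,2)=1

Derivation:
Step 1: ant0:(3,0)->N->(2,0) | ant1:(1,0)->N->(0,0) | ant2:(0,4)->S->(1,4)
  grid max=1 at (0,0)
Step 2: ant0:(2,0)->E->(2,1) | ant1:(0,0)->E->(0,1) | ant2:(1,4)->S->(2,4)
  grid max=2 at (2,1)
Step 3: ant0:(2,1)->N->(1,1) | ant1:(0,1)->E->(0,2) | ant2:(2,4)->N->(1,4)
  grid max=1 at (0,2)
Final grid:
  0 0 1 0 0
  0 1 0 0 1
  0 1 0 0 1
  0 0 0 0 0
Max pheromone 1 at (0,2)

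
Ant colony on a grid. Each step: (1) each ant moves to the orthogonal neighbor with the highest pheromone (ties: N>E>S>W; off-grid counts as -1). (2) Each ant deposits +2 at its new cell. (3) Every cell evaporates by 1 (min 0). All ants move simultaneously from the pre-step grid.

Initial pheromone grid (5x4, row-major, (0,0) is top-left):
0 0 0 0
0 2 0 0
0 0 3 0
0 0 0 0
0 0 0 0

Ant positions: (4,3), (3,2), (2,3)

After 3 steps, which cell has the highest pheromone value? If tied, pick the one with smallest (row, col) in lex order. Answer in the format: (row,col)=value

Answer: (2,2)=10

Derivation:
Step 1: ant0:(4,3)->N->(3,3) | ant1:(3,2)->N->(2,2) | ant2:(2,3)->W->(2,2)
  grid max=6 at (2,2)
Step 2: ant0:(3,3)->N->(2,3) | ant1:(2,2)->N->(1,2) | ant2:(2,2)->N->(1,2)
  grid max=5 at (2,2)
Step 3: ant0:(2,3)->W->(2,2) | ant1:(1,2)->S->(2,2) | ant2:(1,2)->S->(2,2)
  grid max=10 at (2,2)
Final grid:
  0 0 0 0
  0 0 2 0
  0 0 10 0
  0 0 0 0
  0 0 0 0
Max pheromone 10 at (2,2)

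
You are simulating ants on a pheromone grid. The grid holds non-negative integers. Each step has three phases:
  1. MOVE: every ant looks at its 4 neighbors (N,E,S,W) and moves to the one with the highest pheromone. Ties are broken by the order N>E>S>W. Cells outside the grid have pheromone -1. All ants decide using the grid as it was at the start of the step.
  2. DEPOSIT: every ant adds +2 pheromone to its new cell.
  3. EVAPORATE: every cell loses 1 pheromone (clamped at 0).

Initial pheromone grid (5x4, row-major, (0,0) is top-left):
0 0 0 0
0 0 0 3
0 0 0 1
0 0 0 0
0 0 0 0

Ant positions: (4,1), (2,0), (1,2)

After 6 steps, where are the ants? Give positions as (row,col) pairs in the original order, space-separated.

Step 1: ant0:(4,1)->N->(3,1) | ant1:(2,0)->N->(1,0) | ant2:(1,2)->E->(1,3)
  grid max=4 at (1,3)
Step 2: ant0:(3,1)->N->(2,1) | ant1:(1,0)->N->(0,0) | ant2:(1,3)->N->(0,3)
  grid max=3 at (1,3)
Step 3: ant0:(2,1)->N->(1,1) | ant1:(0,0)->E->(0,1) | ant2:(0,3)->S->(1,3)
  grid max=4 at (1,3)
Step 4: ant0:(1,1)->N->(0,1) | ant1:(0,1)->S->(1,1) | ant2:(1,3)->N->(0,3)
  grid max=3 at (1,3)
Step 5: ant0:(0,1)->S->(1,1) | ant1:(1,1)->N->(0,1) | ant2:(0,3)->S->(1,3)
  grid max=4 at (1,3)
Step 6: ant0:(1,1)->N->(0,1) | ant1:(0,1)->S->(1,1) | ant2:(1,3)->N->(0,3)
  grid max=4 at (0,1)

(0,1) (1,1) (0,3)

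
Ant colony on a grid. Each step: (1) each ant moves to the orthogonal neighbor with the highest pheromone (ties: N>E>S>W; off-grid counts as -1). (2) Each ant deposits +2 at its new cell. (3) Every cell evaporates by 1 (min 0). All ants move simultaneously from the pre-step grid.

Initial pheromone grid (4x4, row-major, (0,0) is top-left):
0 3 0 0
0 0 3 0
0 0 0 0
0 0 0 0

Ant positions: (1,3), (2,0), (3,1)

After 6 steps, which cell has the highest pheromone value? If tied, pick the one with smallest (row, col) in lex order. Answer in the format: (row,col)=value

Step 1: ant0:(1,3)->W->(1,2) | ant1:(2,0)->N->(1,0) | ant2:(3,1)->N->(2,1)
  grid max=4 at (1,2)
Step 2: ant0:(1,2)->N->(0,2) | ant1:(1,0)->N->(0,0) | ant2:(2,1)->N->(1,1)
  grid max=3 at (1,2)
Step 3: ant0:(0,2)->S->(1,2) | ant1:(0,0)->E->(0,1) | ant2:(1,1)->E->(1,2)
  grid max=6 at (1,2)
Step 4: ant0:(1,2)->N->(0,2) | ant1:(0,1)->E->(0,2) | ant2:(1,2)->N->(0,2)
  grid max=5 at (0,2)
Step 5: ant0:(0,2)->S->(1,2) | ant1:(0,2)->S->(1,2) | ant2:(0,2)->S->(1,2)
  grid max=10 at (1,2)
Step 6: ant0:(1,2)->N->(0,2) | ant1:(1,2)->N->(0,2) | ant2:(1,2)->N->(0,2)
  grid max=9 at (0,2)
Final grid:
  0 0 9 0
  0 0 9 0
  0 0 0 0
  0 0 0 0
Max pheromone 9 at (0,2)

Answer: (0,2)=9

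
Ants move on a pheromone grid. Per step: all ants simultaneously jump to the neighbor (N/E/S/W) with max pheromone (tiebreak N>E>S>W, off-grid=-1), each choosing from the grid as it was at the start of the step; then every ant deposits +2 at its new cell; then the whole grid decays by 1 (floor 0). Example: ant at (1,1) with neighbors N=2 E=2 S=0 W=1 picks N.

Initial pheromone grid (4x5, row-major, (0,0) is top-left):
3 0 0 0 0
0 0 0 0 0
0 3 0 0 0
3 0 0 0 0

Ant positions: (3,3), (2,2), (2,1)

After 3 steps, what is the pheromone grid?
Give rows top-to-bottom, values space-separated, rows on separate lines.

After step 1: ants at (2,3),(2,1),(1,1)
  2 0 0 0 0
  0 1 0 0 0
  0 4 0 1 0
  2 0 0 0 0
After step 2: ants at (1,3),(1,1),(2,1)
  1 0 0 0 0
  0 2 0 1 0
  0 5 0 0 0
  1 0 0 0 0
After step 3: ants at (0,3),(2,1),(1,1)
  0 0 0 1 0
  0 3 0 0 0
  0 6 0 0 0
  0 0 0 0 0

0 0 0 1 0
0 3 0 0 0
0 6 0 0 0
0 0 0 0 0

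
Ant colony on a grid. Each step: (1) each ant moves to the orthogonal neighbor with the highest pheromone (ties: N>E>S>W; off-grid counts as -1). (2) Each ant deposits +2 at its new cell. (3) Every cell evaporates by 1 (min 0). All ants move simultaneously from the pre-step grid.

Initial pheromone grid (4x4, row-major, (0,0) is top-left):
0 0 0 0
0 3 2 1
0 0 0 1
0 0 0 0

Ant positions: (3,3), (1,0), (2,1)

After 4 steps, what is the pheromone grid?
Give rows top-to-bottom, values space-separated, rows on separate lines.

After step 1: ants at (2,3),(1,1),(1,1)
  0 0 0 0
  0 6 1 0
  0 0 0 2
  0 0 0 0
After step 2: ants at (1,3),(1,2),(1,2)
  0 0 0 0
  0 5 4 1
  0 0 0 1
  0 0 0 0
After step 3: ants at (1,2),(1,1),(1,1)
  0 0 0 0
  0 8 5 0
  0 0 0 0
  0 0 0 0
After step 4: ants at (1,1),(1,2),(1,2)
  0 0 0 0
  0 9 8 0
  0 0 0 0
  0 0 0 0

0 0 0 0
0 9 8 0
0 0 0 0
0 0 0 0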